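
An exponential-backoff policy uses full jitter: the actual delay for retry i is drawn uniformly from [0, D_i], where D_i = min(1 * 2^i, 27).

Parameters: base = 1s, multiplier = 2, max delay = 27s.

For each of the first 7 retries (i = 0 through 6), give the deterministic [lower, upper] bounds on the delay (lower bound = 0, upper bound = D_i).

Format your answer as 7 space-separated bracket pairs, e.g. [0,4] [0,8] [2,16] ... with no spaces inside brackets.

Computing bounds per retry:
  i=0: D_i=min(1*2^0,27)=1, bounds=[0,1]
  i=1: D_i=min(1*2^1,27)=2, bounds=[0,2]
  i=2: D_i=min(1*2^2,27)=4, bounds=[0,4]
  i=3: D_i=min(1*2^3,27)=8, bounds=[0,8]
  i=4: D_i=min(1*2^4,27)=16, bounds=[0,16]
  i=5: D_i=min(1*2^5,27)=27, bounds=[0,27]
  i=6: D_i=min(1*2^6,27)=27, bounds=[0,27]

Answer: [0,1] [0,2] [0,4] [0,8] [0,16] [0,27] [0,27]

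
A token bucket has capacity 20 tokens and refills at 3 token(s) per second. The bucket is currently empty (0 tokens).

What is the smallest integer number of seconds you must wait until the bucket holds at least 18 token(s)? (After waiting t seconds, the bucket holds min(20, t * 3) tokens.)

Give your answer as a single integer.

Need t * 3 >= 18, so t >= 18/3.
Smallest integer t = ceil(18/3) = 6.

Answer: 6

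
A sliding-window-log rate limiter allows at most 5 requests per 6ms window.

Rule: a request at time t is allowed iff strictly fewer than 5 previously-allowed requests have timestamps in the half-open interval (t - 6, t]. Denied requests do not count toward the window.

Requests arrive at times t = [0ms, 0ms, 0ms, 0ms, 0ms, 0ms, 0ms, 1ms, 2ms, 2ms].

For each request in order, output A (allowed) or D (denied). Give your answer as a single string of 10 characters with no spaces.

Answer: AAAAADDDDD

Derivation:
Tracking allowed requests in the window:
  req#1 t=0ms: ALLOW
  req#2 t=0ms: ALLOW
  req#3 t=0ms: ALLOW
  req#4 t=0ms: ALLOW
  req#5 t=0ms: ALLOW
  req#6 t=0ms: DENY
  req#7 t=0ms: DENY
  req#8 t=1ms: DENY
  req#9 t=2ms: DENY
  req#10 t=2ms: DENY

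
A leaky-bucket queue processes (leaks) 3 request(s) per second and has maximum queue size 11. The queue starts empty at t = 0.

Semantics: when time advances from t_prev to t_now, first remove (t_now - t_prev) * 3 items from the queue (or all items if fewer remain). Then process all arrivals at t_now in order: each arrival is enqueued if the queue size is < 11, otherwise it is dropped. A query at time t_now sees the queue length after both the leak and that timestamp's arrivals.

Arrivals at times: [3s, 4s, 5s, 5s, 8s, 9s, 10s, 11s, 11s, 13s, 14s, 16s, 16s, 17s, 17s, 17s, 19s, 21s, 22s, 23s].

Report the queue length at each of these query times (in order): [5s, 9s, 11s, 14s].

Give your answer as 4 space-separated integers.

Queue lengths at query times:
  query t=5s: backlog = 2
  query t=9s: backlog = 1
  query t=11s: backlog = 2
  query t=14s: backlog = 1

Answer: 2 1 2 1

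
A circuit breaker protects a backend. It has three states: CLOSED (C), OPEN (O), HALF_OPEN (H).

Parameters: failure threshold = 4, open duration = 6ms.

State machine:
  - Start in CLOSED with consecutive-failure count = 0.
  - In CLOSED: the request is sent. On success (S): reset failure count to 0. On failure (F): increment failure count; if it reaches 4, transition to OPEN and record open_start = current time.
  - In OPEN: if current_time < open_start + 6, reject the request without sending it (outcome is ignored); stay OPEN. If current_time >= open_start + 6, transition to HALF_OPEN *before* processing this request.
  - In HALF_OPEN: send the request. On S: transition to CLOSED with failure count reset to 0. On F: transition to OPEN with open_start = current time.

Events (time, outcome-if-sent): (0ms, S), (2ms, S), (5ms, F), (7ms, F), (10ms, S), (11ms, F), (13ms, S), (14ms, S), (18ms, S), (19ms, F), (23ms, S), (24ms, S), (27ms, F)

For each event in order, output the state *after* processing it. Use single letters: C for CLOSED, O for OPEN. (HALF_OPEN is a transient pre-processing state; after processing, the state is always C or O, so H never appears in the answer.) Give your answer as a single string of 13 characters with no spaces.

State after each event:
  event#1 t=0ms outcome=S: state=CLOSED
  event#2 t=2ms outcome=S: state=CLOSED
  event#3 t=5ms outcome=F: state=CLOSED
  event#4 t=7ms outcome=F: state=CLOSED
  event#5 t=10ms outcome=S: state=CLOSED
  event#6 t=11ms outcome=F: state=CLOSED
  event#7 t=13ms outcome=S: state=CLOSED
  event#8 t=14ms outcome=S: state=CLOSED
  event#9 t=18ms outcome=S: state=CLOSED
  event#10 t=19ms outcome=F: state=CLOSED
  event#11 t=23ms outcome=S: state=CLOSED
  event#12 t=24ms outcome=S: state=CLOSED
  event#13 t=27ms outcome=F: state=CLOSED

Answer: CCCCCCCCCCCCC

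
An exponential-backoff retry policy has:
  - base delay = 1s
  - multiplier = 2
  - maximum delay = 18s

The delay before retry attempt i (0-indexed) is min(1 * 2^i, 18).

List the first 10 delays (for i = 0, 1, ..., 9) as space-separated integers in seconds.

Answer: 1 2 4 8 16 18 18 18 18 18

Derivation:
Computing each delay:
  i=0: min(1*2^0, 18) = 1
  i=1: min(1*2^1, 18) = 2
  i=2: min(1*2^2, 18) = 4
  i=3: min(1*2^3, 18) = 8
  i=4: min(1*2^4, 18) = 16
  i=5: min(1*2^5, 18) = 18
  i=6: min(1*2^6, 18) = 18
  i=7: min(1*2^7, 18) = 18
  i=8: min(1*2^8, 18) = 18
  i=9: min(1*2^9, 18) = 18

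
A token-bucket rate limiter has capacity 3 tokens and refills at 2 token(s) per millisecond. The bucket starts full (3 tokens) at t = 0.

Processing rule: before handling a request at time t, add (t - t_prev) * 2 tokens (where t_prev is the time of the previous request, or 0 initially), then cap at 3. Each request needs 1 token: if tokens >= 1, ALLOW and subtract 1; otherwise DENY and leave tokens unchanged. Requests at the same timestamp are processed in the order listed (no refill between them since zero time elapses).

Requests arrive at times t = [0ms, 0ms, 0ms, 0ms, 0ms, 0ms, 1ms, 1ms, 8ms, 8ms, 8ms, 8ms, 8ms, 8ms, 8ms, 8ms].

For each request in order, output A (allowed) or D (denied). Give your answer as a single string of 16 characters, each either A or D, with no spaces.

Answer: AAADDDAAAAADDDDD

Derivation:
Simulating step by step:
  req#1 t=0ms: ALLOW
  req#2 t=0ms: ALLOW
  req#3 t=0ms: ALLOW
  req#4 t=0ms: DENY
  req#5 t=0ms: DENY
  req#6 t=0ms: DENY
  req#7 t=1ms: ALLOW
  req#8 t=1ms: ALLOW
  req#9 t=8ms: ALLOW
  req#10 t=8ms: ALLOW
  req#11 t=8ms: ALLOW
  req#12 t=8ms: DENY
  req#13 t=8ms: DENY
  req#14 t=8ms: DENY
  req#15 t=8ms: DENY
  req#16 t=8ms: DENY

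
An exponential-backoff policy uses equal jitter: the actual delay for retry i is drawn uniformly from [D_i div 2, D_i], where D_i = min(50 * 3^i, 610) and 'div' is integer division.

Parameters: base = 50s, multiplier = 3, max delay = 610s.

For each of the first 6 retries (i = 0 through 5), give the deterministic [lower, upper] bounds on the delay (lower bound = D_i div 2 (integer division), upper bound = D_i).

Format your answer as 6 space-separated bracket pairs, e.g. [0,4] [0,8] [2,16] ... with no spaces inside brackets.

Answer: [25,50] [75,150] [225,450] [305,610] [305,610] [305,610]

Derivation:
Computing bounds per retry:
  i=0: D_i=min(50*3^0,610)=50, bounds=[25,50]
  i=1: D_i=min(50*3^1,610)=150, bounds=[75,150]
  i=2: D_i=min(50*3^2,610)=450, bounds=[225,450]
  i=3: D_i=min(50*3^3,610)=610, bounds=[305,610]
  i=4: D_i=min(50*3^4,610)=610, bounds=[305,610]
  i=5: D_i=min(50*3^5,610)=610, bounds=[305,610]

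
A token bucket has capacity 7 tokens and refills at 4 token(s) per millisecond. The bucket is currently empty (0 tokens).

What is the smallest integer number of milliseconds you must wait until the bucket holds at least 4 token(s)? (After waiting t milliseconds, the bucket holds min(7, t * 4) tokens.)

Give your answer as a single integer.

Need t * 4 >= 4, so t >= 4/4.
Smallest integer t = ceil(4/4) = 1.

Answer: 1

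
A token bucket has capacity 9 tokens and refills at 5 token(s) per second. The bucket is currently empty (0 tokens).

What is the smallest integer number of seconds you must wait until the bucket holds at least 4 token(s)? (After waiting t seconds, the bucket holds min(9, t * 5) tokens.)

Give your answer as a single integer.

Need t * 5 >= 4, so t >= 4/5.
Smallest integer t = ceil(4/5) = 1.

Answer: 1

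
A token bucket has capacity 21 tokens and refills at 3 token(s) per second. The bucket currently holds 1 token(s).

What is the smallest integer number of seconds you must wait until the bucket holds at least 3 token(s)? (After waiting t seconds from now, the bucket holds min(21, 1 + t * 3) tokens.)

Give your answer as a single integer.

Answer: 1

Derivation:
Need 1 + t * 3 >= 3, so t >= 2/3.
Smallest integer t = ceil(2/3) = 1.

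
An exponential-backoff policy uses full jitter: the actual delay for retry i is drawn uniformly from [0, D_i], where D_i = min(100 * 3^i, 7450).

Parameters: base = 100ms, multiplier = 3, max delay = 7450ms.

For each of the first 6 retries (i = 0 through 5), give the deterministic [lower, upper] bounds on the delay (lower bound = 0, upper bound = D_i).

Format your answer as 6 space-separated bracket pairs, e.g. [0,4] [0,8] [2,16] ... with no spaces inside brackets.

Computing bounds per retry:
  i=0: D_i=min(100*3^0,7450)=100, bounds=[0,100]
  i=1: D_i=min(100*3^1,7450)=300, bounds=[0,300]
  i=2: D_i=min(100*3^2,7450)=900, bounds=[0,900]
  i=3: D_i=min(100*3^3,7450)=2700, bounds=[0,2700]
  i=4: D_i=min(100*3^4,7450)=7450, bounds=[0,7450]
  i=5: D_i=min(100*3^5,7450)=7450, bounds=[0,7450]

Answer: [0,100] [0,300] [0,900] [0,2700] [0,7450] [0,7450]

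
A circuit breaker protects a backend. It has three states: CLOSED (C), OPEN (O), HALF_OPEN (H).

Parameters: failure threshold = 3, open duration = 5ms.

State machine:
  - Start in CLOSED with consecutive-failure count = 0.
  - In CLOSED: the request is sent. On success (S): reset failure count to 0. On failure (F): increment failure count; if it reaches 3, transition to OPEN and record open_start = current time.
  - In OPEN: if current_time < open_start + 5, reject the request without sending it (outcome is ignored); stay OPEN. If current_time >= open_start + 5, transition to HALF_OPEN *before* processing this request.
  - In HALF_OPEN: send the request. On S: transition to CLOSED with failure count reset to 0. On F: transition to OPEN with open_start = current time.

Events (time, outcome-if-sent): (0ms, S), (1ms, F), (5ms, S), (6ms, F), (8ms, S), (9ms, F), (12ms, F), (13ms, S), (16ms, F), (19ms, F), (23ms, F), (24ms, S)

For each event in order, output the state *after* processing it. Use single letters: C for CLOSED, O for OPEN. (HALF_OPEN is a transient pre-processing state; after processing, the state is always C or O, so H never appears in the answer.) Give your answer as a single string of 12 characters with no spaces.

Answer: CCCCCCCCCCOO

Derivation:
State after each event:
  event#1 t=0ms outcome=S: state=CLOSED
  event#2 t=1ms outcome=F: state=CLOSED
  event#3 t=5ms outcome=S: state=CLOSED
  event#4 t=6ms outcome=F: state=CLOSED
  event#5 t=8ms outcome=S: state=CLOSED
  event#6 t=9ms outcome=F: state=CLOSED
  event#7 t=12ms outcome=F: state=CLOSED
  event#8 t=13ms outcome=S: state=CLOSED
  event#9 t=16ms outcome=F: state=CLOSED
  event#10 t=19ms outcome=F: state=CLOSED
  event#11 t=23ms outcome=F: state=OPEN
  event#12 t=24ms outcome=S: state=OPEN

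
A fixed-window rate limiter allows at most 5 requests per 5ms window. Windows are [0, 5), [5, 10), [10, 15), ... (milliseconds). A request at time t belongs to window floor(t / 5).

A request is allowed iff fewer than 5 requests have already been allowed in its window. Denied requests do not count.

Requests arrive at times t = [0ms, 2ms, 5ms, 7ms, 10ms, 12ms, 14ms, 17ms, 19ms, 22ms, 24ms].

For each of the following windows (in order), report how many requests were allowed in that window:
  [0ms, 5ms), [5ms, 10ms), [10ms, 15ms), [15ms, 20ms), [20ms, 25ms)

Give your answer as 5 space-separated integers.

Answer: 2 2 3 2 2

Derivation:
Processing requests:
  req#1 t=0ms (window 0): ALLOW
  req#2 t=2ms (window 0): ALLOW
  req#3 t=5ms (window 1): ALLOW
  req#4 t=7ms (window 1): ALLOW
  req#5 t=10ms (window 2): ALLOW
  req#6 t=12ms (window 2): ALLOW
  req#7 t=14ms (window 2): ALLOW
  req#8 t=17ms (window 3): ALLOW
  req#9 t=19ms (window 3): ALLOW
  req#10 t=22ms (window 4): ALLOW
  req#11 t=24ms (window 4): ALLOW

Allowed counts by window: 2 2 3 2 2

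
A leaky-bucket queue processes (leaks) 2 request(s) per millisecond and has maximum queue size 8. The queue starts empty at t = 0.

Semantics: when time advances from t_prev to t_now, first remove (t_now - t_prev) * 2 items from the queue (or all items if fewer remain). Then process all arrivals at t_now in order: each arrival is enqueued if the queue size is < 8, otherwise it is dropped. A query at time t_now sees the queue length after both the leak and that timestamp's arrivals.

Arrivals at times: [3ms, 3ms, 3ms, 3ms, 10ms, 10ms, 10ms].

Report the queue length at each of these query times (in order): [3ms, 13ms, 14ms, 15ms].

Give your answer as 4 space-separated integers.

Answer: 4 0 0 0

Derivation:
Queue lengths at query times:
  query t=3ms: backlog = 4
  query t=13ms: backlog = 0
  query t=14ms: backlog = 0
  query t=15ms: backlog = 0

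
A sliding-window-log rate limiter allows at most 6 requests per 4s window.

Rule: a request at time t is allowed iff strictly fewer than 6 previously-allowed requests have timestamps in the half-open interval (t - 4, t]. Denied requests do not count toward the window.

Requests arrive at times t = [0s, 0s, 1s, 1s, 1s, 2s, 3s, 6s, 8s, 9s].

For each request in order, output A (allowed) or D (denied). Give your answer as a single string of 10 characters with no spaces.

Answer: AAAAAADAAA

Derivation:
Tracking allowed requests in the window:
  req#1 t=0s: ALLOW
  req#2 t=0s: ALLOW
  req#3 t=1s: ALLOW
  req#4 t=1s: ALLOW
  req#5 t=1s: ALLOW
  req#6 t=2s: ALLOW
  req#7 t=3s: DENY
  req#8 t=6s: ALLOW
  req#9 t=8s: ALLOW
  req#10 t=9s: ALLOW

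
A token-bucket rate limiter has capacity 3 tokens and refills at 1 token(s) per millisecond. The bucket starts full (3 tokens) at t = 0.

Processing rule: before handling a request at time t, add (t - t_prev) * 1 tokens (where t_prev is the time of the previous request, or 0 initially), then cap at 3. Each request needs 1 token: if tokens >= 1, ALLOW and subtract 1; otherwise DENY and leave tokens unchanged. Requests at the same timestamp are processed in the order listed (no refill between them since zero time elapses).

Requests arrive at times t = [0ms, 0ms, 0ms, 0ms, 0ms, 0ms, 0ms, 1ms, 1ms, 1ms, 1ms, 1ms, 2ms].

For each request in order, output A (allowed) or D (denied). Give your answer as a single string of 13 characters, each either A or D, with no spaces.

Answer: AAADDDDADDDDA

Derivation:
Simulating step by step:
  req#1 t=0ms: ALLOW
  req#2 t=0ms: ALLOW
  req#3 t=0ms: ALLOW
  req#4 t=0ms: DENY
  req#5 t=0ms: DENY
  req#6 t=0ms: DENY
  req#7 t=0ms: DENY
  req#8 t=1ms: ALLOW
  req#9 t=1ms: DENY
  req#10 t=1ms: DENY
  req#11 t=1ms: DENY
  req#12 t=1ms: DENY
  req#13 t=2ms: ALLOW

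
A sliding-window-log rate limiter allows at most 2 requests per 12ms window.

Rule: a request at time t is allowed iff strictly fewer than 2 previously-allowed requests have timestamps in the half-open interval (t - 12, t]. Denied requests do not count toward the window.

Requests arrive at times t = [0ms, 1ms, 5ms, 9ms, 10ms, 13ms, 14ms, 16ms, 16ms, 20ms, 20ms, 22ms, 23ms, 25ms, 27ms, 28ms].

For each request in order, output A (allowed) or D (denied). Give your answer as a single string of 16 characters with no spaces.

Tracking allowed requests in the window:
  req#1 t=0ms: ALLOW
  req#2 t=1ms: ALLOW
  req#3 t=5ms: DENY
  req#4 t=9ms: DENY
  req#5 t=10ms: DENY
  req#6 t=13ms: ALLOW
  req#7 t=14ms: ALLOW
  req#8 t=16ms: DENY
  req#9 t=16ms: DENY
  req#10 t=20ms: DENY
  req#11 t=20ms: DENY
  req#12 t=22ms: DENY
  req#13 t=23ms: DENY
  req#14 t=25ms: ALLOW
  req#15 t=27ms: ALLOW
  req#16 t=28ms: DENY

Answer: AADDDAADDDDDDAAD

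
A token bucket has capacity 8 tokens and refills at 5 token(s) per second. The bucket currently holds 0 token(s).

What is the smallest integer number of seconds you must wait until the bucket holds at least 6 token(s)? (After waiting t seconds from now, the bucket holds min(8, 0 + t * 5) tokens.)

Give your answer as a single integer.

Need 0 + t * 5 >= 6, so t >= 6/5.
Smallest integer t = ceil(6/5) = 2.

Answer: 2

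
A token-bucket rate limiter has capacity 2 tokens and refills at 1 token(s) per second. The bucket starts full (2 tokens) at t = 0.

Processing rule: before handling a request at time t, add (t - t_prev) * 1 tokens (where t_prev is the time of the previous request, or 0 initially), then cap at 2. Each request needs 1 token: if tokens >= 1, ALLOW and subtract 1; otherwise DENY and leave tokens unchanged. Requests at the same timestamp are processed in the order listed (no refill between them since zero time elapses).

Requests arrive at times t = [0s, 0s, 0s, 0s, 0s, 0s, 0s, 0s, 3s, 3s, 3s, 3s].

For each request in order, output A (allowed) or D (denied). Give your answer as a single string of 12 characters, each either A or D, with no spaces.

Answer: AADDDDDDAADD

Derivation:
Simulating step by step:
  req#1 t=0s: ALLOW
  req#2 t=0s: ALLOW
  req#3 t=0s: DENY
  req#4 t=0s: DENY
  req#5 t=0s: DENY
  req#6 t=0s: DENY
  req#7 t=0s: DENY
  req#8 t=0s: DENY
  req#9 t=3s: ALLOW
  req#10 t=3s: ALLOW
  req#11 t=3s: DENY
  req#12 t=3s: DENY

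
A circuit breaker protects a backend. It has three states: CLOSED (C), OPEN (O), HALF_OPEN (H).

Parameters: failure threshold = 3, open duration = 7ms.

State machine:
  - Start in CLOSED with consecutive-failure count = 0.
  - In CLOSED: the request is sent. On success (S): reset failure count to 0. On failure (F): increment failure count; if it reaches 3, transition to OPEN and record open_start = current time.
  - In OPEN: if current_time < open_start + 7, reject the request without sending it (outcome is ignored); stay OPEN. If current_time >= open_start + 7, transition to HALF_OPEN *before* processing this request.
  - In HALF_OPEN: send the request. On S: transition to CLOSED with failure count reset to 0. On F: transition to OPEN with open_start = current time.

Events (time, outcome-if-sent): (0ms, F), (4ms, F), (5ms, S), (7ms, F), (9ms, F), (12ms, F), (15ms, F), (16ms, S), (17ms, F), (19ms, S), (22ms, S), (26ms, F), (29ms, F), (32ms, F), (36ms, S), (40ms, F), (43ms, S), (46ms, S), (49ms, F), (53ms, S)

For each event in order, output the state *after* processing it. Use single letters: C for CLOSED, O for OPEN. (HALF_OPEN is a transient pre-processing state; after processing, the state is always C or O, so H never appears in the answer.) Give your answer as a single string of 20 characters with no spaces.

Answer: CCCCCOOOOCCCCOOOOOOO

Derivation:
State after each event:
  event#1 t=0ms outcome=F: state=CLOSED
  event#2 t=4ms outcome=F: state=CLOSED
  event#3 t=5ms outcome=S: state=CLOSED
  event#4 t=7ms outcome=F: state=CLOSED
  event#5 t=9ms outcome=F: state=CLOSED
  event#6 t=12ms outcome=F: state=OPEN
  event#7 t=15ms outcome=F: state=OPEN
  event#8 t=16ms outcome=S: state=OPEN
  event#9 t=17ms outcome=F: state=OPEN
  event#10 t=19ms outcome=S: state=CLOSED
  event#11 t=22ms outcome=S: state=CLOSED
  event#12 t=26ms outcome=F: state=CLOSED
  event#13 t=29ms outcome=F: state=CLOSED
  event#14 t=32ms outcome=F: state=OPEN
  event#15 t=36ms outcome=S: state=OPEN
  event#16 t=40ms outcome=F: state=OPEN
  event#17 t=43ms outcome=S: state=OPEN
  event#18 t=46ms outcome=S: state=OPEN
  event#19 t=49ms outcome=F: state=OPEN
  event#20 t=53ms outcome=S: state=OPEN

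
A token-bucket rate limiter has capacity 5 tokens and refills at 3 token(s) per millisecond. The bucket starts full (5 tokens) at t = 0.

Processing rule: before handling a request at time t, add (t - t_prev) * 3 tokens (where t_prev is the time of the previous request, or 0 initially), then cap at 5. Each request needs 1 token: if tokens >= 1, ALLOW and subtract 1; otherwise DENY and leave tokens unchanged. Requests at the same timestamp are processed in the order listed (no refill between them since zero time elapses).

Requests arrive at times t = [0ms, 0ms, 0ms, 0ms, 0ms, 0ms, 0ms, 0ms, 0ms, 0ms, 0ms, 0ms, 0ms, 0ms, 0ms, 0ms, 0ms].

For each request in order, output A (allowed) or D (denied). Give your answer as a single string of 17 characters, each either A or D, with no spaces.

Answer: AAAAADDDDDDDDDDDD

Derivation:
Simulating step by step:
  req#1 t=0ms: ALLOW
  req#2 t=0ms: ALLOW
  req#3 t=0ms: ALLOW
  req#4 t=0ms: ALLOW
  req#5 t=0ms: ALLOW
  req#6 t=0ms: DENY
  req#7 t=0ms: DENY
  req#8 t=0ms: DENY
  req#9 t=0ms: DENY
  req#10 t=0ms: DENY
  req#11 t=0ms: DENY
  req#12 t=0ms: DENY
  req#13 t=0ms: DENY
  req#14 t=0ms: DENY
  req#15 t=0ms: DENY
  req#16 t=0ms: DENY
  req#17 t=0ms: DENY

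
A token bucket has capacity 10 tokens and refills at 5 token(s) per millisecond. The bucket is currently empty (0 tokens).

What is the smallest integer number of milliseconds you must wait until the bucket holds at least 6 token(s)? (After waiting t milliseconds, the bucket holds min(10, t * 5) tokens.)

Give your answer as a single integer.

Need t * 5 >= 6, so t >= 6/5.
Smallest integer t = ceil(6/5) = 2.

Answer: 2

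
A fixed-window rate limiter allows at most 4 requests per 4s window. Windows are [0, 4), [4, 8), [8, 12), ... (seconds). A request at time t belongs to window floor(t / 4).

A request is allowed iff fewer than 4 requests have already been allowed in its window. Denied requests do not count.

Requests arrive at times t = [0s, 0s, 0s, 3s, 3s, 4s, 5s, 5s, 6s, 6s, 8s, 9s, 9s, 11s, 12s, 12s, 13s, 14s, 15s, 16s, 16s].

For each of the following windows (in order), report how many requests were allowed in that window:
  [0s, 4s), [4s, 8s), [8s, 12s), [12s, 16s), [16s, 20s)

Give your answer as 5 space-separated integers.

Processing requests:
  req#1 t=0s (window 0): ALLOW
  req#2 t=0s (window 0): ALLOW
  req#3 t=0s (window 0): ALLOW
  req#4 t=3s (window 0): ALLOW
  req#5 t=3s (window 0): DENY
  req#6 t=4s (window 1): ALLOW
  req#7 t=5s (window 1): ALLOW
  req#8 t=5s (window 1): ALLOW
  req#9 t=6s (window 1): ALLOW
  req#10 t=6s (window 1): DENY
  req#11 t=8s (window 2): ALLOW
  req#12 t=9s (window 2): ALLOW
  req#13 t=9s (window 2): ALLOW
  req#14 t=11s (window 2): ALLOW
  req#15 t=12s (window 3): ALLOW
  req#16 t=12s (window 3): ALLOW
  req#17 t=13s (window 3): ALLOW
  req#18 t=14s (window 3): ALLOW
  req#19 t=15s (window 3): DENY
  req#20 t=16s (window 4): ALLOW
  req#21 t=16s (window 4): ALLOW

Allowed counts by window: 4 4 4 4 2

Answer: 4 4 4 4 2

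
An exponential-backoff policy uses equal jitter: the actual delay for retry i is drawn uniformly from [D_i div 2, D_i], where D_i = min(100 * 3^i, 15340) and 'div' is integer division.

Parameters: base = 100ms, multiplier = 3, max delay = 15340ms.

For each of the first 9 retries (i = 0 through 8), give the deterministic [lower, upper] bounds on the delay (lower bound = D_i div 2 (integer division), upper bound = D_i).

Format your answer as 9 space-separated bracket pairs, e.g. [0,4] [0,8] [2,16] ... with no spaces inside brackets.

Computing bounds per retry:
  i=0: D_i=min(100*3^0,15340)=100, bounds=[50,100]
  i=1: D_i=min(100*3^1,15340)=300, bounds=[150,300]
  i=2: D_i=min(100*3^2,15340)=900, bounds=[450,900]
  i=3: D_i=min(100*3^3,15340)=2700, bounds=[1350,2700]
  i=4: D_i=min(100*3^4,15340)=8100, bounds=[4050,8100]
  i=5: D_i=min(100*3^5,15340)=15340, bounds=[7670,15340]
  i=6: D_i=min(100*3^6,15340)=15340, bounds=[7670,15340]
  i=7: D_i=min(100*3^7,15340)=15340, bounds=[7670,15340]
  i=8: D_i=min(100*3^8,15340)=15340, bounds=[7670,15340]

Answer: [50,100] [150,300] [450,900] [1350,2700] [4050,8100] [7670,15340] [7670,15340] [7670,15340] [7670,15340]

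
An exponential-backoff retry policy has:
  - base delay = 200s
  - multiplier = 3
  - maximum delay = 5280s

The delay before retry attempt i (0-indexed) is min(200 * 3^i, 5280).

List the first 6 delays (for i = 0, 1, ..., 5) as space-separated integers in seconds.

Computing each delay:
  i=0: min(200*3^0, 5280) = 200
  i=1: min(200*3^1, 5280) = 600
  i=2: min(200*3^2, 5280) = 1800
  i=3: min(200*3^3, 5280) = 5280
  i=4: min(200*3^4, 5280) = 5280
  i=5: min(200*3^5, 5280) = 5280

Answer: 200 600 1800 5280 5280 5280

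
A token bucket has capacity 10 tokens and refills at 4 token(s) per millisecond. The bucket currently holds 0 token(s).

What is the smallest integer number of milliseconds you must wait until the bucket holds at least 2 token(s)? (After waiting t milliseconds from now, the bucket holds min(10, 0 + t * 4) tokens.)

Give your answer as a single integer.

Answer: 1

Derivation:
Need 0 + t * 4 >= 2, so t >= 2/4.
Smallest integer t = ceil(2/4) = 1.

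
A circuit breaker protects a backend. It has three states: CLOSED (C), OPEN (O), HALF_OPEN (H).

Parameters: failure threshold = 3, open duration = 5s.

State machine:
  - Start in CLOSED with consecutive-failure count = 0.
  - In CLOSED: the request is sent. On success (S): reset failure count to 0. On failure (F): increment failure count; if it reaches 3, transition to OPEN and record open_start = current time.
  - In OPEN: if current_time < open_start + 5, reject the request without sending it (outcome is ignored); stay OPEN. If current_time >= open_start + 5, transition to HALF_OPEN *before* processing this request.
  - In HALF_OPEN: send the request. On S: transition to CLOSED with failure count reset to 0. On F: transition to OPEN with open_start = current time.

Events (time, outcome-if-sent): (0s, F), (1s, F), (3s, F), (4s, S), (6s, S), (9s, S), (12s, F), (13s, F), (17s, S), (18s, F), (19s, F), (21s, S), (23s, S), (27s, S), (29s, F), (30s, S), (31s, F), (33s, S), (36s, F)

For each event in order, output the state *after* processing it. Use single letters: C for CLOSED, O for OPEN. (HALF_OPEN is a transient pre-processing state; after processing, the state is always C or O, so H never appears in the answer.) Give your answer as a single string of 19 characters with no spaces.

State after each event:
  event#1 t=0s outcome=F: state=CLOSED
  event#2 t=1s outcome=F: state=CLOSED
  event#3 t=3s outcome=F: state=OPEN
  event#4 t=4s outcome=S: state=OPEN
  event#5 t=6s outcome=S: state=OPEN
  event#6 t=9s outcome=S: state=CLOSED
  event#7 t=12s outcome=F: state=CLOSED
  event#8 t=13s outcome=F: state=CLOSED
  event#9 t=17s outcome=S: state=CLOSED
  event#10 t=18s outcome=F: state=CLOSED
  event#11 t=19s outcome=F: state=CLOSED
  event#12 t=21s outcome=S: state=CLOSED
  event#13 t=23s outcome=S: state=CLOSED
  event#14 t=27s outcome=S: state=CLOSED
  event#15 t=29s outcome=F: state=CLOSED
  event#16 t=30s outcome=S: state=CLOSED
  event#17 t=31s outcome=F: state=CLOSED
  event#18 t=33s outcome=S: state=CLOSED
  event#19 t=36s outcome=F: state=CLOSED

Answer: CCOOOCCCCCCCCCCCCCC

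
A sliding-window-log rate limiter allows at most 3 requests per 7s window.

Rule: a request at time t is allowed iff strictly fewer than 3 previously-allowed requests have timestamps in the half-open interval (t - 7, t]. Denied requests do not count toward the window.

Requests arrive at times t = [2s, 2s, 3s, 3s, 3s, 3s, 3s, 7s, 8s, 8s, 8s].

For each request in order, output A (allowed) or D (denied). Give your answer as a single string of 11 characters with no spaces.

Tracking allowed requests in the window:
  req#1 t=2s: ALLOW
  req#2 t=2s: ALLOW
  req#3 t=3s: ALLOW
  req#4 t=3s: DENY
  req#5 t=3s: DENY
  req#6 t=3s: DENY
  req#7 t=3s: DENY
  req#8 t=7s: DENY
  req#9 t=8s: DENY
  req#10 t=8s: DENY
  req#11 t=8s: DENY

Answer: AAADDDDDDDD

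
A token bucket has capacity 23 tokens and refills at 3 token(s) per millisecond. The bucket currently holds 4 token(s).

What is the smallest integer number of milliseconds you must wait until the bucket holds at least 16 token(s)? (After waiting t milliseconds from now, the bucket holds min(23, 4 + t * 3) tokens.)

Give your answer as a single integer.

Need 4 + t * 3 >= 16, so t >= 12/3.
Smallest integer t = ceil(12/3) = 4.

Answer: 4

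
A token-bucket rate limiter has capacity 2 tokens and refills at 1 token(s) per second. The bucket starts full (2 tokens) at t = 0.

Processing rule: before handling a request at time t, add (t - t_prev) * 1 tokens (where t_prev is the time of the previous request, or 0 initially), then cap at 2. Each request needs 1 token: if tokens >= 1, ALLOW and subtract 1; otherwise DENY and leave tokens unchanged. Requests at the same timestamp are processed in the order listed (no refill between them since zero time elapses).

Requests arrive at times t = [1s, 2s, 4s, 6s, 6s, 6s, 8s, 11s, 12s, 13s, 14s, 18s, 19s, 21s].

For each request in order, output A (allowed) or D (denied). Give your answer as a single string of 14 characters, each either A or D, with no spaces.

Simulating step by step:
  req#1 t=1s: ALLOW
  req#2 t=2s: ALLOW
  req#3 t=4s: ALLOW
  req#4 t=6s: ALLOW
  req#5 t=6s: ALLOW
  req#6 t=6s: DENY
  req#7 t=8s: ALLOW
  req#8 t=11s: ALLOW
  req#9 t=12s: ALLOW
  req#10 t=13s: ALLOW
  req#11 t=14s: ALLOW
  req#12 t=18s: ALLOW
  req#13 t=19s: ALLOW
  req#14 t=21s: ALLOW

Answer: AAAAADAAAAAAAA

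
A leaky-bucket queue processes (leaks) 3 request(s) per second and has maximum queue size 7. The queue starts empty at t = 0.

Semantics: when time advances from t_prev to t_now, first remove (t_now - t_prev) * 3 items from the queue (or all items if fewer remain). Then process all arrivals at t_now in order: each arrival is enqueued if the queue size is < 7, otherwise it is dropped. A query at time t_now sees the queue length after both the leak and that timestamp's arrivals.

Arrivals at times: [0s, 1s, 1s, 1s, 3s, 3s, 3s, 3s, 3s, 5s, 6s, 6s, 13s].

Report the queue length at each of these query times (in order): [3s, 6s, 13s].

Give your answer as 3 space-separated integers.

Answer: 5 2 1

Derivation:
Queue lengths at query times:
  query t=3s: backlog = 5
  query t=6s: backlog = 2
  query t=13s: backlog = 1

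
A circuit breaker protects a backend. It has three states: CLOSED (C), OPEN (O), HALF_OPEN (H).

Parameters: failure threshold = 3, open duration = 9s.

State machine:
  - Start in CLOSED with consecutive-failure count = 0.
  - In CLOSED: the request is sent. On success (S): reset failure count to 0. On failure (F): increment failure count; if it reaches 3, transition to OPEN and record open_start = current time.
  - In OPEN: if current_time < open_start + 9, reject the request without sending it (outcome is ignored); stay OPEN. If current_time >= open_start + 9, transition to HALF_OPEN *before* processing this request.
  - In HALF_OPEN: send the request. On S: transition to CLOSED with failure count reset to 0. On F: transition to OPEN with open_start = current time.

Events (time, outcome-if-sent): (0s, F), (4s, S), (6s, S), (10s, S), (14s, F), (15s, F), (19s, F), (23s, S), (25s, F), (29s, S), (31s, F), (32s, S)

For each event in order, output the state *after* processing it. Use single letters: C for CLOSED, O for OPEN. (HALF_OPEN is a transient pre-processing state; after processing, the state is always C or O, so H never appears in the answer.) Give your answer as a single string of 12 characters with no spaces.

State after each event:
  event#1 t=0s outcome=F: state=CLOSED
  event#2 t=4s outcome=S: state=CLOSED
  event#3 t=6s outcome=S: state=CLOSED
  event#4 t=10s outcome=S: state=CLOSED
  event#5 t=14s outcome=F: state=CLOSED
  event#6 t=15s outcome=F: state=CLOSED
  event#7 t=19s outcome=F: state=OPEN
  event#8 t=23s outcome=S: state=OPEN
  event#9 t=25s outcome=F: state=OPEN
  event#10 t=29s outcome=S: state=CLOSED
  event#11 t=31s outcome=F: state=CLOSED
  event#12 t=32s outcome=S: state=CLOSED

Answer: CCCCCCOOOCCC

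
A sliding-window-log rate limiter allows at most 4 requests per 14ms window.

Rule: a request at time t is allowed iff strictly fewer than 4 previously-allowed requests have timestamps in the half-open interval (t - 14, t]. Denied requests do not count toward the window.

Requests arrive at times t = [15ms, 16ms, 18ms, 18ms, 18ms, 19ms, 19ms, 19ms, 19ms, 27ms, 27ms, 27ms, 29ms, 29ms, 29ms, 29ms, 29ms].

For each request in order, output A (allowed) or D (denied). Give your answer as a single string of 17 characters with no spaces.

Answer: AAAADDDDDDDDADDDD

Derivation:
Tracking allowed requests in the window:
  req#1 t=15ms: ALLOW
  req#2 t=16ms: ALLOW
  req#3 t=18ms: ALLOW
  req#4 t=18ms: ALLOW
  req#5 t=18ms: DENY
  req#6 t=19ms: DENY
  req#7 t=19ms: DENY
  req#8 t=19ms: DENY
  req#9 t=19ms: DENY
  req#10 t=27ms: DENY
  req#11 t=27ms: DENY
  req#12 t=27ms: DENY
  req#13 t=29ms: ALLOW
  req#14 t=29ms: DENY
  req#15 t=29ms: DENY
  req#16 t=29ms: DENY
  req#17 t=29ms: DENY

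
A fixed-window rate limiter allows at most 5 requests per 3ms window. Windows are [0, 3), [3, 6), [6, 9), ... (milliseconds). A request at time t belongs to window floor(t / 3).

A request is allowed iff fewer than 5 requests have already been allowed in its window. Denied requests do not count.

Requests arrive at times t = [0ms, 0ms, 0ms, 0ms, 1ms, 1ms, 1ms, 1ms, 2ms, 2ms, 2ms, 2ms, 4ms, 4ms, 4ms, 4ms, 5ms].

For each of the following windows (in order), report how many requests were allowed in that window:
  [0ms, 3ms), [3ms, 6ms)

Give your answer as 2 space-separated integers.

Answer: 5 5

Derivation:
Processing requests:
  req#1 t=0ms (window 0): ALLOW
  req#2 t=0ms (window 0): ALLOW
  req#3 t=0ms (window 0): ALLOW
  req#4 t=0ms (window 0): ALLOW
  req#5 t=1ms (window 0): ALLOW
  req#6 t=1ms (window 0): DENY
  req#7 t=1ms (window 0): DENY
  req#8 t=1ms (window 0): DENY
  req#9 t=2ms (window 0): DENY
  req#10 t=2ms (window 0): DENY
  req#11 t=2ms (window 0): DENY
  req#12 t=2ms (window 0): DENY
  req#13 t=4ms (window 1): ALLOW
  req#14 t=4ms (window 1): ALLOW
  req#15 t=4ms (window 1): ALLOW
  req#16 t=4ms (window 1): ALLOW
  req#17 t=5ms (window 1): ALLOW

Allowed counts by window: 5 5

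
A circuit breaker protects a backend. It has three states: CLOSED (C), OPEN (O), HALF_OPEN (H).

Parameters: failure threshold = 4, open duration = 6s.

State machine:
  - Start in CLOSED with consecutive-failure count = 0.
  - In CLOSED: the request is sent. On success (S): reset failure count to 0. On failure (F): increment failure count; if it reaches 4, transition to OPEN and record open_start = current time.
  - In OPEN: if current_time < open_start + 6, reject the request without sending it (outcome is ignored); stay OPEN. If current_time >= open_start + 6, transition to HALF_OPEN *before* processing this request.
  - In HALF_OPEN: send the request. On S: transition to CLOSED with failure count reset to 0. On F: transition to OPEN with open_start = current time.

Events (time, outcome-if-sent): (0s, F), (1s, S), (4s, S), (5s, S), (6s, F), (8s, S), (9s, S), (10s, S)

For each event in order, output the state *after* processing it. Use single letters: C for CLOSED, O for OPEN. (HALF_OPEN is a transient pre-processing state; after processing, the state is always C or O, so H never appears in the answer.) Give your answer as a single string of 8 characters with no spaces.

Answer: CCCCCCCC

Derivation:
State after each event:
  event#1 t=0s outcome=F: state=CLOSED
  event#2 t=1s outcome=S: state=CLOSED
  event#3 t=4s outcome=S: state=CLOSED
  event#4 t=5s outcome=S: state=CLOSED
  event#5 t=6s outcome=F: state=CLOSED
  event#6 t=8s outcome=S: state=CLOSED
  event#7 t=9s outcome=S: state=CLOSED
  event#8 t=10s outcome=S: state=CLOSED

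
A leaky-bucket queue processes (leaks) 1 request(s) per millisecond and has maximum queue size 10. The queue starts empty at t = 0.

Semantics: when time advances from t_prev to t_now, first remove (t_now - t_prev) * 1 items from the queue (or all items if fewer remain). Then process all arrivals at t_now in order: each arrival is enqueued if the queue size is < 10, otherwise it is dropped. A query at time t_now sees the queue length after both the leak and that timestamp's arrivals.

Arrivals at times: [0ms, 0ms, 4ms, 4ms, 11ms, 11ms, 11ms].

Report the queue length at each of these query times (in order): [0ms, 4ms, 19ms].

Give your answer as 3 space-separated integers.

Answer: 2 2 0

Derivation:
Queue lengths at query times:
  query t=0ms: backlog = 2
  query t=4ms: backlog = 2
  query t=19ms: backlog = 0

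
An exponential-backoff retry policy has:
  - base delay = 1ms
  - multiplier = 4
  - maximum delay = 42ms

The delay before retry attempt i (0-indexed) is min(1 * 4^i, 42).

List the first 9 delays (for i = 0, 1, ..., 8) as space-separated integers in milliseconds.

Answer: 1 4 16 42 42 42 42 42 42

Derivation:
Computing each delay:
  i=0: min(1*4^0, 42) = 1
  i=1: min(1*4^1, 42) = 4
  i=2: min(1*4^2, 42) = 16
  i=3: min(1*4^3, 42) = 42
  i=4: min(1*4^4, 42) = 42
  i=5: min(1*4^5, 42) = 42
  i=6: min(1*4^6, 42) = 42
  i=7: min(1*4^7, 42) = 42
  i=8: min(1*4^8, 42) = 42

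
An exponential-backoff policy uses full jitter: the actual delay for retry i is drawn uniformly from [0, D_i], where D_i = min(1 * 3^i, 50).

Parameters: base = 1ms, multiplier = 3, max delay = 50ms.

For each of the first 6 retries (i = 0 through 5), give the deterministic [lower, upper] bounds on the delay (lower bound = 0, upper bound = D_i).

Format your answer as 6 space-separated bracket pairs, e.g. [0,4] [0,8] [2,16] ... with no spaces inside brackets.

Computing bounds per retry:
  i=0: D_i=min(1*3^0,50)=1, bounds=[0,1]
  i=1: D_i=min(1*3^1,50)=3, bounds=[0,3]
  i=2: D_i=min(1*3^2,50)=9, bounds=[0,9]
  i=3: D_i=min(1*3^3,50)=27, bounds=[0,27]
  i=4: D_i=min(1*3^4,50)=50, bounds=[0,50]
  i=5: D_i=min(1*3^5,50)=50, bounds=[0,50]

Answer: [0,1] [0,3] [0,9] [0,27] [0,50] [0,50]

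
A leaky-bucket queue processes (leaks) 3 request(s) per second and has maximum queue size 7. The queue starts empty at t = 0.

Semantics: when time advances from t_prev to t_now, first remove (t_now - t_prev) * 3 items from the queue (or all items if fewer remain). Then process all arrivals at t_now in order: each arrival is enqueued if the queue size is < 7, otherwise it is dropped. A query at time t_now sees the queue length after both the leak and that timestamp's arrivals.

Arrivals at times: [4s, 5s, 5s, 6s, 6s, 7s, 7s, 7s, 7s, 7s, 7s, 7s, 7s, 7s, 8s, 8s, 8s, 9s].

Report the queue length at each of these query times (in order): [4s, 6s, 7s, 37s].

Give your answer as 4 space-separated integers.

Queue lengths at query times:
  query t=4s: backlog = 1
  query t=6s: backlog = 2
  query t=7s: backlog = 7
  query t=37s: backlog = 0

Answer: 1 2 7 0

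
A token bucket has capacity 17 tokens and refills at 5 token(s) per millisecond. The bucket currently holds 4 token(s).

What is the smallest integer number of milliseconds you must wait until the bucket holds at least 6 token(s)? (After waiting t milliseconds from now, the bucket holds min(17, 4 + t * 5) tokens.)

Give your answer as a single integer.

Answer: 1

Derivation:
Need 4 + t * 5 >= 6, so t >= 2/5.
Smallest integer t = ceil(2/5) = 1.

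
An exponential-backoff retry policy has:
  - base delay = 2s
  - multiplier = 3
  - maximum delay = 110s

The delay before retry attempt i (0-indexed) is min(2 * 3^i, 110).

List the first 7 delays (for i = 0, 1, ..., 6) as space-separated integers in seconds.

Answer: 2 6 18 54 110 110 110

Derivation:
Computing each delay:
  i=0: min(2*3^0, 110) = 2
  i=1: min(2*3^1, 110) = 6
  i=2: min(2*3^2, 110) = 18
  i=3: min(2*3^3, 110) = 54
  i=4: min(2*3^4, 110) = 110
  i=5: min(2*3^5, 110) = 110
  i=6: min(2*3^6, 110) = 110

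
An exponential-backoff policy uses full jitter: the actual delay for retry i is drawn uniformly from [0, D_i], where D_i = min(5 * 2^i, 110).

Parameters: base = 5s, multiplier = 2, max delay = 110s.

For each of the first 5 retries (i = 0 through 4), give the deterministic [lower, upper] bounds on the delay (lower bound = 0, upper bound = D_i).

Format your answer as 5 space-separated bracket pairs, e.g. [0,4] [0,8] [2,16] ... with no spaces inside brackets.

Answer: [0,5] [0,10] [0,20] [0,40] [0,80]

Derivation:
Computing bounds per retry:
  i=0: D_i=min(5*2^0,110)=5, bounds=[0,5]
  i=1: D_i=min(5*2^1,110)=10, bounds=[0,10]
  i=2: D_i=min(5*2^2,110)=20, bounds=[0,20]
  i=3: D_i=min(5*2^3,110)=40, bounds=[0,40]
  i=4: D_i=min(5*2^4,110)=80, bounds=[0,80]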